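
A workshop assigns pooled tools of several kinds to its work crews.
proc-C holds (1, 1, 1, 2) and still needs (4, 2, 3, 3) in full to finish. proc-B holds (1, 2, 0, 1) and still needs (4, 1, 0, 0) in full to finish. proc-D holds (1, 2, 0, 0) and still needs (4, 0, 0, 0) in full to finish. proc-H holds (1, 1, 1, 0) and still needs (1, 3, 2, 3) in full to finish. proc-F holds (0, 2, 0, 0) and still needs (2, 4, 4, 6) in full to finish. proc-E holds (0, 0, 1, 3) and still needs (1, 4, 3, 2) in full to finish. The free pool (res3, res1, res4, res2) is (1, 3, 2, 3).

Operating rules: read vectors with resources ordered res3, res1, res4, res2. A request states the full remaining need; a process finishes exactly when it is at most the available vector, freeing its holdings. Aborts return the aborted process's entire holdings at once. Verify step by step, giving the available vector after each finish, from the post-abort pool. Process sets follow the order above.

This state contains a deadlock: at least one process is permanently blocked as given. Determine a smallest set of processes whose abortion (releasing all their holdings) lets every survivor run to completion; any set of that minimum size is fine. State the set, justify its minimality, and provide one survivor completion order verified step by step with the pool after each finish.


Abort proc-C and proc-B.
Key observation: before aborting proc-C and proc-B, proc-D was permanently blocked — no order could ever run it; afterwards it completes at step 4.
No one abort is enough; case by case: proc-C alone leaves proc-B blocked (short on res3); proc-B alone leaves proc-C blocked (short on res3); proc-D alone leaves proc-C blocked (short on res3); proc-H alone leaves proc-C blocked (short on res3); proc-F alone leaves proc-C blocked (short on res3); proc-E alone leaves proc-C blocked (short on res3).
One survivor order: proc-H, proc-E, proc-F, proc-D. Walking it through (post-abort pool first):
  pool = (3, 6, 3, 6)
  proc-H: need (1, 3, 2, 3) fits (3, 6, 3, 6); releases (1, 1, 1, 0), pool now (4, 7, 4, 6)
  proc-E: need (1, 4, 3, 2) fits (4, 7, 4, 6); releases (0, 0, 1, 3), pool now (4, 7, 5, 9)
  proc-F: need (2, 4, 4, 6) fits (4, 7, 5, 9); releases (0, 2, 0, 0), pool now (4, 9, 5, 9)
  proc-D: need (4, 0, 0, 0) fits (4, 9, 5, 9); releases (1, 2, 0, 0), pool now (5, 11, 5, 9)


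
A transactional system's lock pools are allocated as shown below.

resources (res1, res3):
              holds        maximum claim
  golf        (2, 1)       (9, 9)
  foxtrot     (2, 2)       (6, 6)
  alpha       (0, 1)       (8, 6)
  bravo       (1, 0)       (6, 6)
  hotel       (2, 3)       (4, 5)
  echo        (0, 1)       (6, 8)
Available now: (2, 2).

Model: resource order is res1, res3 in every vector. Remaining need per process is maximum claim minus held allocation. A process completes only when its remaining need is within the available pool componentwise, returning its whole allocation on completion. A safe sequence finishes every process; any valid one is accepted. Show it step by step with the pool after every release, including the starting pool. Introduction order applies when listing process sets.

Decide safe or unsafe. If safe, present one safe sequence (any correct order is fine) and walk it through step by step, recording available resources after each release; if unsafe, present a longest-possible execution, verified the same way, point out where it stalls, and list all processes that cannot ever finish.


The state is SAFE; one workable sequence: hotel, foxtrot, echo, bravo, golf, alpha.
Key observation: hotel marks the first exact bind of the order: its need (2, 2) fits the free (2, 2) with zero slack on a requested resource.
Walking it through:
  pool = (2, 2)
  hotel: need (2, 2) fits (2, 2); releases (2, 3), pool now (4, 5)
  foxtrot: need (4, 4) fits (4, 5); releases (2, 2), pool now (6, 7)
  echo: need (6, 7) fits (6, 7); releases (0, 1), pool now (6, 8)
  bravo: need (5, 6) fits (6, 8); releases (1, 0), pool now (7, 8)
  golf: need (7, 8) fits (7, 8); releases (2, 1), pool now (9, 9)
  alpha: need (8, 5) fits (9, 9); releases (0, 1), pool now (9, 10)


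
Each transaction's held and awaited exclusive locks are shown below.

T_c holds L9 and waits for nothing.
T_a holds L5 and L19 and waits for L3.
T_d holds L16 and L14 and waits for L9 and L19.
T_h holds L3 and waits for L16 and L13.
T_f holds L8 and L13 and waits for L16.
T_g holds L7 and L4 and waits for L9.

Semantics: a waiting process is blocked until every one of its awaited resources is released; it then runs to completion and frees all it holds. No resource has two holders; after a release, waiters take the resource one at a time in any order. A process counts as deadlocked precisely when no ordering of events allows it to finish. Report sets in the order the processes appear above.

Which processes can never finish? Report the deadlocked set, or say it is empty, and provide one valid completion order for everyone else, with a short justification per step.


The deadlocked set is T_a, T_d, T_h and T_f.
Key observation: the waits loop around T_a -> T_h -> T_d -> T_a with no way out; T_f is caught in further circular waits.
A valid finishing order for the others: T_c, T_g.
Verifying each step:
  T_c: no waits; runs immediately, freeing L9
  run T_g (all its waits — L9 — are resolved); releases L7 and L4


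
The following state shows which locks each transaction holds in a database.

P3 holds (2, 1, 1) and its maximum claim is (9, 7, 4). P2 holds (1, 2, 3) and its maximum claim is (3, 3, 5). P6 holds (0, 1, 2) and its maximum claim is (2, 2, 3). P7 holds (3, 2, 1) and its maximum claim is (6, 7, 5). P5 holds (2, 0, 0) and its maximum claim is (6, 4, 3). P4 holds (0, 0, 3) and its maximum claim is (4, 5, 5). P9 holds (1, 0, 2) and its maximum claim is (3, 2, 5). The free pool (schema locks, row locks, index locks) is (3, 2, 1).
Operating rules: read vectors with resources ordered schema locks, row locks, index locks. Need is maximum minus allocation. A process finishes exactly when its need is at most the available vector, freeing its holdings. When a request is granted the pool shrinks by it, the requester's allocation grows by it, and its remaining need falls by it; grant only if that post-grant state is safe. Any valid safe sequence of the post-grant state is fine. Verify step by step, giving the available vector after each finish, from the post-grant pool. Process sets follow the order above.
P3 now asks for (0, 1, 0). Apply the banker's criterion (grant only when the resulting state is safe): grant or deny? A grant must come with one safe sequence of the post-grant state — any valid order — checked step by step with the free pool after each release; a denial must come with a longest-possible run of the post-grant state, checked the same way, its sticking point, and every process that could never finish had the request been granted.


DENY — the pretend-granted state is unsafe.
Key observation: the pool after P6, P2, P5, P9 is (7, 4, 8); every surviving request exceeds it in row locks, so progress ends there.
Pretend the grant happened; the run P6, P2, P5, P9 goes as far as possible. Step-by-step check:
  pool = (3, 1, 1)
  P6: need (2, 1, 1) fits (3, 1, 1); releases (0, 1, 2), pool now (3, 2, 3)
  P2: need (2, 1, 2) fits (3, 2, 3); releases (1, 2, 3), pool now (4, 4, 6)
  P5: need (4, 4, 3) fits (4, 4, 6); releases (2, 0, 0), pool now (6, 4, 6)
  P9: need (2, 2, 3) fits (6, 4, 6); releases (1, 0, 2), pool now (7, 4, 8)
  P3 cannot run: need (7, 5, 3) vs free (7, 4, 8) (insufficient row locks)
  P7 cannot run: need (3, 5, 4) vs free (7, 4, 8) (insufficient row locks)
  P4 cannot run: need (4, 5, 2) vs free (7, 4, 8) (insufficient row locks)
Had the request been granted, P3, P7 and P4 could never finish.


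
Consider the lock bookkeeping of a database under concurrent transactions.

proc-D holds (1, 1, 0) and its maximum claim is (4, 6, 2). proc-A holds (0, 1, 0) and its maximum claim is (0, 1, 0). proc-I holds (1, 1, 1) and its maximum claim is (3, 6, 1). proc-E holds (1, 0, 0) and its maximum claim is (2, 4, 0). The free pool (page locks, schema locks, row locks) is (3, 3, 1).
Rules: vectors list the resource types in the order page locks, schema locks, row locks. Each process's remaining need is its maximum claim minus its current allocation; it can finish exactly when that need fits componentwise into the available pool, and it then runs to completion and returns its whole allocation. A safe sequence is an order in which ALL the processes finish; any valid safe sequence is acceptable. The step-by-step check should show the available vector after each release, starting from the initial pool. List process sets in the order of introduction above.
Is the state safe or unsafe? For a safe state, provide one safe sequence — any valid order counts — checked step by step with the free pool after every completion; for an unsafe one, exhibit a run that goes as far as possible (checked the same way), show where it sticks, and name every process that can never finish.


UNSAFE — no complete ordering exists.
Key observation: once proc-A, proc-E finish, the pool peaks at (4, 4, 1) — and every remaining process still needs more schema locks than that.
The run proc-A, proc-E cannot be extended any further. Verifying each step:
  pool = (3, 3, 1)
  run proc-A (needs (0, 0, 0), free (3, 3, 1)); after release of (0, 1, 0) the pool is (3, 4, 1)
  run proc-E (needs (1, 4, 0), free (3, 4, 1)); after release of (1, 0, 0) the pool is (4, 4, 1)
  proc-D cannot run: need (3, 5, 2) vs free (4, 4, 1) (insufficient schema locks and row locks)
  proc-I cannot run: need (2, 5, 0) vs free (4, 4, 1) (insufficient schema locks)
Permanently blocked: proc-D and proc-I.


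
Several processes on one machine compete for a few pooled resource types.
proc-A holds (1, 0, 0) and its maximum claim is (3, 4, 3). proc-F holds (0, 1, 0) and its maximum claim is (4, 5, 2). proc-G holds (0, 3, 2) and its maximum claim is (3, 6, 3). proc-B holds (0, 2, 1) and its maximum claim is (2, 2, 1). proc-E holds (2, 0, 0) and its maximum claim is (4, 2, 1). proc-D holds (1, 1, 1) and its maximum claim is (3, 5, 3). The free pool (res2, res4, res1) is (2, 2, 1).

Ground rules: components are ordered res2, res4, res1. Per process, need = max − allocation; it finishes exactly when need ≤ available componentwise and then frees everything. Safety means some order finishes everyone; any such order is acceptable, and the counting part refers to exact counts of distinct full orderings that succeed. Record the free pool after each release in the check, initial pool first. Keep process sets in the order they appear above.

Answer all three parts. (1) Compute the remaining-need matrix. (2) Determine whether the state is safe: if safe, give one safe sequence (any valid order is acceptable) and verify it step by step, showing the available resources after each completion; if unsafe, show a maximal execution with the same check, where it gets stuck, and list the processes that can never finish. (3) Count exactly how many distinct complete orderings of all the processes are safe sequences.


(1) Outstanding need per process (order res2, res4, res1):
  proc-A: (2, 4, 3)
  proc-F: (4, 4, 2)
  proc-G: (3, 3, 1)
  proc-B: (2, 0, 0)
  proc-E: (2, 2, 1)
  proc-D: (2, 4, 2)
(2) SAFE. One safe sequence: proc-E, proc-B, proc-D, proc-G, proc-A, proc-F.
Key observation: at proc-E the run first touches a limit — (2, 2, 1) against (2, 2, 1), exact on a resource it actually requests.
Step-by-step check:
  pool = (2, 2, 1)
  run proc-E (needs (2, 2, 1), free (2, 2, 1)); after release of (2, 0, 0) the pool is (4, 2, 1)
  run proc-B (needs (2, 0, 0), free (4, 2, 1)); after release of (0, 2, 1) the pool is (4, 4, 2)
  run proc-D (needs (2, 4, 2), free (4, 4, 2)); after release of (1, 1, 1) the pool is (5, 5, 3)
  run proc-G (needs (3, 3, 1), free (5, 5, 3)); after release of (0, 3, 2) the pool is (5, 8, 5)
  run proc-A (needs (2, 4, 3), free (5, 8, 5)); after release of (1, 0, 0) the pool is (6, 8, 5)
  run proc-F (needs (4, 4, 2), free (6, 8, 5)); after release of (0, 1, 0) the pool is (6, 9, 5)
(3) Precisely 48 of the possible complete orderings are safe sequences.


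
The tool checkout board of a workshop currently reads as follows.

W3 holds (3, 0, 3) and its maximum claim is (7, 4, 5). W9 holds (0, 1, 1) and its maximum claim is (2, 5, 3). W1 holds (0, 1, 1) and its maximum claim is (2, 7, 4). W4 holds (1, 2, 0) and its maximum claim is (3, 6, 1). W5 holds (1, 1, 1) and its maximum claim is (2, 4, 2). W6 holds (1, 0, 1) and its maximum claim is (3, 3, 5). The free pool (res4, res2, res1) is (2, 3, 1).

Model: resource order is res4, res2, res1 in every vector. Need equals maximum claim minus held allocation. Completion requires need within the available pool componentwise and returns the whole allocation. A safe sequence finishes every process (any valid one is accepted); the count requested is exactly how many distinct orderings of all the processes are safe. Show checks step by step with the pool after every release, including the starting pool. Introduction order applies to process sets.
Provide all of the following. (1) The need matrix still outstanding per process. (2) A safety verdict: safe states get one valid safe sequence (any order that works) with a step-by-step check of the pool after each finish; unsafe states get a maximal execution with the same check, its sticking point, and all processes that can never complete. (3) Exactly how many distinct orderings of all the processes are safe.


(1) Need matrix, components ordered res4, res2, res1:
  W3: (4, 4, 2)
  W9: (2, 4, 2)
  W1: (2, 6, 3)
  W4: (2, 4, 1)
  W5: (1, 3, 1)
  W6: (2, 3, 4)
(2) The state is SAFE; one workable sequence: W5, W4, W9, W3, W1, W6.
Key observation: the order's first zero-slack moment is W5 ((1, 3, 1) needed, (2, 3, 1) free — a requested resource with nothing to spare).
Verifying each step:
  pool = (2, 3, 1)
  W5: need (1, 3, 1) fits (2, 3, 1); releases (1, 1, 1), pool now (3, 4, 2)
  W4: need (2, 4, 1) fits (3, 4, 2); releases (1, 2, 0), pool now (4, 6, 2)
  W9: need (2, 4, 2) fits (4, 6, 2); releases (0, 1, 1), pool now (4, 7, 3)
  W3: need (4, 4, 2) fits (4, 7, 3); releases (3, 0, 3), pool now (7, 7, 6)
  W1: need (2, 6, 3) fits (7, 7, 6); releases (0, 1, 1), pool now (7, 8, 7)
  W6: need (2, 3, 4) fits (7, 8, 7); releases (1, 0, 1), pool now (8, 8, 8)
(3) The exact count: 14 of the possible complete orderings are safe sequences.


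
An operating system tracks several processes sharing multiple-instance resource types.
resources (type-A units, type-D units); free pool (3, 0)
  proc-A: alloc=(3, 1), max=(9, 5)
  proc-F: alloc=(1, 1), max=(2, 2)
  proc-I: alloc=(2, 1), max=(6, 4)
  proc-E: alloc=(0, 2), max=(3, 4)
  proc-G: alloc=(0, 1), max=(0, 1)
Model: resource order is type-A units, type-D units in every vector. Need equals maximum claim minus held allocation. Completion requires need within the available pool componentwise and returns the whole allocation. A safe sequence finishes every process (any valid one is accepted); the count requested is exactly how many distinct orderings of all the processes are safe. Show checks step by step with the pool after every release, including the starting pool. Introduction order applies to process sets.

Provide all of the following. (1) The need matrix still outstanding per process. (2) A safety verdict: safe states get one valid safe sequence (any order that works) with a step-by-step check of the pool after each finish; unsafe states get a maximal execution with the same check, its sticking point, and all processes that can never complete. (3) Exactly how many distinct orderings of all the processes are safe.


(1) Remaining need (order type-A units, type-D units):
  proc-A: (6, 4)
  proc-F: (1, 1)
  proc-I: (4, 3)
  proc-E: (3, 2)
  proc-G: (0, 0)
(2) SAFE. One safe sequence: proc-G, proc-F, proc-E, proc-I, proc-A.
Key observation: proc-F marks the first exact bind of the order: its need (1, 1) fits the free (3, 1) with zero slack on a requested resource.
Verifying each step:
  pool = (3, 0)
  run proc-G (needs (0, 0), free (3, 0)); after release of (0, 1) the pool is (3, 1)
  run proc-F (needs (1, 1), free (3, 1)); after release of (1, 1) the pool is (4, 2)
  run proc-E (needs (3, 2), free (4, 2)); after release of (0, 2) the pool is (4, 4)
  run proc-I (needs (4, 3), free (4, 4)); after release of (2, 1) the pool is (6, 5)
  run proc-A (needs (6, 4), free (6, 5)); after release of (3, 1) the pool is (9, 6)
(3) The exact count: 1 of the possible complete orderings is a safe sequence.


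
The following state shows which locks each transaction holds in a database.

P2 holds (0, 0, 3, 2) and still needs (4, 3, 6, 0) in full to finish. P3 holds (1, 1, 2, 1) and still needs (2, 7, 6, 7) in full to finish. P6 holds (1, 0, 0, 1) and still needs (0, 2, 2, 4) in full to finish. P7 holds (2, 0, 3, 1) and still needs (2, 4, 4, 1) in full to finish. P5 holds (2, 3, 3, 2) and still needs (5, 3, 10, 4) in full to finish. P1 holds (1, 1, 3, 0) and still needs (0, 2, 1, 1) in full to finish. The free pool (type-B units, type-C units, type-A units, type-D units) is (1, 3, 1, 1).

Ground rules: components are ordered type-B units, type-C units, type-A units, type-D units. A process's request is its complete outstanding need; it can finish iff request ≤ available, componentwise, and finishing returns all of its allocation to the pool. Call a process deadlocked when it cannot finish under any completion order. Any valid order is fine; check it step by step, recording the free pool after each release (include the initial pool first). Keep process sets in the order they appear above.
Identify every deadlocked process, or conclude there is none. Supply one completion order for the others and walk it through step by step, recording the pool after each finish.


No process is deadlocked.
Key observation: beginning at P1, releases accumulate fast enough that every process eventually fits.
One completion order for the rest: P1, P7, P2, P6, P5, P3. Check, step by step:
  pool = (1, 3, 1, 1)
  P1 needs (0, 2, 1, 1) <= (1, 3, 1, 1) -> finishes; pool += (1, 1, 3, 0) = (2, 4, 4, 1)
  P7 needs (2, 4, 4, 1) <= (2, 4, 4, 1) -> finishes; pool += (2, 0, 3, 1) = (4, 4, 7, 2)
  P2 needs (4, 3, 6, 0) <= (4, 4, 7, 2) -> finishes; pool += (0, 0, 3, 2) = (4, 4, 10, 4)
  P6 needs (0, 2, 2, 4) <= (4, 4, 10, 4) -> finishes; pool += (1, 0, 0, 1) = (5, 4, 10, 5)
  P5 needs (5, 3, 10, 4) <= (5, 4, 10, 5) -> finishes; pool += (2, 3, 3, 2) = (7, 7, 13, 7)
  P3 needs (2, 7, 6, 7) <= (7, 7, 13, 7) -> finishes; pool += (1, 1, 2, 1) = (8, 8, 15, 8)


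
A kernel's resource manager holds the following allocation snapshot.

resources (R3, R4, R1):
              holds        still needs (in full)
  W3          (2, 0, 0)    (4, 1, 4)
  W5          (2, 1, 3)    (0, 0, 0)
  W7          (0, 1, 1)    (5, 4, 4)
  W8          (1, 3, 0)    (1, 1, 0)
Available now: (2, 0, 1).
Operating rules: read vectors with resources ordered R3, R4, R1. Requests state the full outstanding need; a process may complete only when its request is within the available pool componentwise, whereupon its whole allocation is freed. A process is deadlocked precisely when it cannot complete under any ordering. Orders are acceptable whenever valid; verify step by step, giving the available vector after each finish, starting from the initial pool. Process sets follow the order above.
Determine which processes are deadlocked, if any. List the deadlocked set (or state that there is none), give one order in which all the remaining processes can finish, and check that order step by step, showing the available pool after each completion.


Nothing here is deadlocked.
Key observation: there is always a runnable process — W5 first — so the state unwinds completely.
One completion order for the rest: W5, W8, W7, W3. Step-by-step check:
  pool = (2, 0, 1)
  run W5 (needs (0, 0, 0), free (2, 0, 1)); after release of (2, 1, 3) the pool is (4, 1, 4)
  run W8 (needs (1, 1, 0), free (4, 1, 4)); after release of (1, 3, 0) the pool is (5, 4, 4)
  run W7 (needs (5, 4, 4), free (5, 4, 4)); after release of (0, 1, 1) the pool is (5, 5, 5)
  run W3 (needs (4, 1, 4), free (5, 5, 5)); after release of (2, 0, 0) the pool is (7, 5, 5)


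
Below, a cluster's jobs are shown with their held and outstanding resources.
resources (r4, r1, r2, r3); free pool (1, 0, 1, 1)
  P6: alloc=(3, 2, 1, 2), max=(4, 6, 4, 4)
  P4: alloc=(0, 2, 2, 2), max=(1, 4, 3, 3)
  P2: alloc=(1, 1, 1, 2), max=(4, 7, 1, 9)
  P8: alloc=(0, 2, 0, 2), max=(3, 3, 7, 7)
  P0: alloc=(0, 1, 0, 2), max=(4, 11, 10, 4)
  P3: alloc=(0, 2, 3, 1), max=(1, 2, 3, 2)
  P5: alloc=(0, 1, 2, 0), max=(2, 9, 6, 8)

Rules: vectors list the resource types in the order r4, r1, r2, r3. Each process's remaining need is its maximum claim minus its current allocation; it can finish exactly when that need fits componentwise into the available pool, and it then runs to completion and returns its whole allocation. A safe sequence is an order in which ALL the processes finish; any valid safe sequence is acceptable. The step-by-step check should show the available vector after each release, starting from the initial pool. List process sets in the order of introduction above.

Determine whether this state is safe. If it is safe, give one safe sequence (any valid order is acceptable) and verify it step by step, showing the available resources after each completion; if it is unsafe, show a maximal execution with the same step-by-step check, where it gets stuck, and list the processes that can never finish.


SAFE — a valid safe sequence is P3, P4, P6, P8, P2, P5, P0.
Key observation: the first exact fit in this order is P3 — it needs (1, 0, 0, 1) with (1, 0, 1, 1) free, meeting a requested resource to the last unit.
Walking it through:
  pool = (1, 0, 1, 1)
  P3: need (1, 0, 0, 1) fits (1, 0, 1, 1); releases (0, 2, 3, 1), pool now (1, 2, 4, 2)
  P4: need (1, 2, 1, 1) fits (1, 2, 4, 2); releases (0, 2, 2, 2), pool now (1, 4, 6, 4)
  P6: need (1, 4, 3, 2) fits (1, 4, 6, 4); releases (3, 2, 1, 2), pool now (4, 6, 7, 6)
  P8: need (3, 1, 7, 5) fits (4, 6, 7, 6); releases (0, 2, 0, 2), pool now (4, 8, 7, 8)
  P2: need (3, 6, 0, 7) fits (4, 8, 7, 8); releases (1, 1, 1, 2), pool now (5, 9, 8, 10)
  P5: need (2, 8, 4, 8) fits (5, 9, 8, 10); releases (0, 1, 2, 0), pool now (5, 10, 10, 10)
  P0: need (4, 10, 10, 2) fits (5, 10, 10, 10); releases (0, 1, 0, 2), pool now (5, 11, 10, 12)


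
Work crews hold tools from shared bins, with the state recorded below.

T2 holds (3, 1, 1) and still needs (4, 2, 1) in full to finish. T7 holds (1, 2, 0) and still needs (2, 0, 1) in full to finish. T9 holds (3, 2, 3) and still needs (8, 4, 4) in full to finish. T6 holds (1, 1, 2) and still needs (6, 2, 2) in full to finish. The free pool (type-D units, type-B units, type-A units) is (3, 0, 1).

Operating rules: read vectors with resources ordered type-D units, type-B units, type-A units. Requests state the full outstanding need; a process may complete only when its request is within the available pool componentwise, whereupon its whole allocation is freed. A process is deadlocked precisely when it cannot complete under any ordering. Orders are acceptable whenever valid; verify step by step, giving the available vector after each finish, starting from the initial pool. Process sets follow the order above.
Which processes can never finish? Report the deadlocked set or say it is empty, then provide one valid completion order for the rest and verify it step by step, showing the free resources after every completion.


The deadlocked set is empty.
Key observation: there is always a runnable process — T7 first — so the state unwinds completely.
The rest can finish in the order T7, T2, T6, T9. Step-by-step check:
  pool = (3, 0, 1)
  T7 needs (2, 0, 1) <= (3, 0, 1) -> finishes; pool += (1, 2, 0) = (4, 2, 1)
  T2 needs (4, 2, 1) <= (4, 2, 1) -> finishes; pool += (3, 1, 1) = (7, 3, 2)
  T6 needs (6, 2, 2) <= (7, 3, 2) -> finishes; pool += (1, 1, 2) = (8, 4, 4)
  T9 needs (8, 4, 4) <= (8, 4, 4) -> finishes; pool += (3, 2, 3) = (11, 6, 7)


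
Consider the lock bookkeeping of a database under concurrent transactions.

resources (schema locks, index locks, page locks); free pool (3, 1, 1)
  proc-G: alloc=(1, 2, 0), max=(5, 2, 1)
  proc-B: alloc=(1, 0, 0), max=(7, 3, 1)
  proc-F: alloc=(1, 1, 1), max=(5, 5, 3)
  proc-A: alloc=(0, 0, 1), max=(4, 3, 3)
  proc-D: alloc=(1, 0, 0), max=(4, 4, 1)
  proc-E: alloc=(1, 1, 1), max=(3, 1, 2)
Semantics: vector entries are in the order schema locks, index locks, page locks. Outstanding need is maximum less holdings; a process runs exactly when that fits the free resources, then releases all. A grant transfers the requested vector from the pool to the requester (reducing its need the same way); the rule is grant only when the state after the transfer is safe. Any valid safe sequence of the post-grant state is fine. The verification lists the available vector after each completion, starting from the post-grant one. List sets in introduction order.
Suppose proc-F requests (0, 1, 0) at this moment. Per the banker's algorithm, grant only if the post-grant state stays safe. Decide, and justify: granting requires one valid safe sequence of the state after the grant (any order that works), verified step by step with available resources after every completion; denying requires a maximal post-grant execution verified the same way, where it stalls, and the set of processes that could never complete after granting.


GRANT: granting preserves safety; a valid post-grant sequence is proc-E, proc-G, proc-F, proc-D, proc-A, proc-B.
Key observation: after the grant the pool drops to (3, 0, 1), which still lets proc-E finish first and unwind the rest.
Check on the post-grant state, step by step:
  pool = (3, 0, 1)
  proc-E: need (2, 0, 1) fits (3, 0, 1); releases (1, 1, 1), pool now (4, 1, 2)
  proc-G: need (4, 0, 1) fits (4, 1, 2); releases (1, 2, 0), pool now (5, 3, 2)
  proc-F: need (4, 3, 2) fits (5, 3, 2); releases (1, 2, 1), pool now (6, 5, 3)
  proc-D: need (3, 4, 1) fits (6, 5, 3); releases (1, 0, 0), pool now (7, 5, 3)
  proc-A: need (4, 3, 2) fits (7, 5, 3); releases (0, 0, 1), pool now (7, 5, 4)
  proc-B: need (6, 3, 1) fits (7, 5, 4); releases (1, 0, 0), pool now (8, 5, 4)


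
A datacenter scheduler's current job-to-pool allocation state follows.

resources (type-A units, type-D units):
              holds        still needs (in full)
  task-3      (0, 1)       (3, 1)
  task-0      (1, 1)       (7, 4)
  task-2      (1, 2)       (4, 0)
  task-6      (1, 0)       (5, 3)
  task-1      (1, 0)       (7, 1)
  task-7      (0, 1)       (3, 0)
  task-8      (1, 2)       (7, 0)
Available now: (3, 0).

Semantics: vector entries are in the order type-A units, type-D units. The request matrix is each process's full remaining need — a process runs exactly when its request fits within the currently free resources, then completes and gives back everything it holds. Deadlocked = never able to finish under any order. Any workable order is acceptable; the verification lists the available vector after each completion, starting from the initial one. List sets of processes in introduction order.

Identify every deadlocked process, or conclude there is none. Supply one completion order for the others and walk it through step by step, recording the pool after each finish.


Deadlocked set: task-0, task-2, task-6, task-1 and task-8.
Key observation: task-7, task-3 can finish, but then (3, 2) is all there is, and the blocked group's type-A units demands exceed it.
One completion order for the rest: task-7, task-3. Walking it through:
  pool = (3, 0)
  run task-7 (needs (3, 0), free (3, 0)); after release of (0, 1) the pool is (3, 1)
  run task-3 (needs (3, 1), free (3, 1)); after release of (0, 1) the pool is (3, 2)
The blocked processes can never fit:
  task-0 cannot run: need (7, 4) vs free (3, 2) (insufficient type-A units and type-D units)
  task-2 cannot run: need (4, 0) vs free (3, 2) (insufficient type-A units)
  task-6 cannot run: need (5, 3) vs free (3, 2) (insufficient type-A units and type-D units)
  task-1 cannot run: need (7, 1) vs free (3, 2) (insufficient type-A units)
  task-8 cannot run: need (7, 0) vs free (3, 2) (insufficient type-A units)


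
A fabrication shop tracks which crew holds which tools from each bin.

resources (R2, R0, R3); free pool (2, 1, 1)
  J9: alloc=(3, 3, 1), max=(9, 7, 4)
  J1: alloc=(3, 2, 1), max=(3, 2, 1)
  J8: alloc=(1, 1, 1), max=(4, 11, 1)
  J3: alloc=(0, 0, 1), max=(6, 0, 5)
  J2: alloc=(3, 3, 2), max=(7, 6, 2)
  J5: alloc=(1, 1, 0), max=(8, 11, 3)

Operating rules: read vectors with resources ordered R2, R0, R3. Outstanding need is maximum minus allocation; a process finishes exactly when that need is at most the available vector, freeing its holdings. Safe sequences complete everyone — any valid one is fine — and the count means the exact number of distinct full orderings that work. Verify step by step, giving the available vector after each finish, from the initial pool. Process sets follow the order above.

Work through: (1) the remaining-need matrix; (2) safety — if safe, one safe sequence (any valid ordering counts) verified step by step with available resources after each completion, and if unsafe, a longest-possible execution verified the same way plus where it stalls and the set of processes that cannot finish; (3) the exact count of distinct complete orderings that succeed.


(1) Need matrix, components ordered R2, R0, R3:
  J9: (6, 4, 3)
  J1: (0, 0, 0)
  J8: (3, 10, 0)
  J3: (6, 0, 4)
  J2: (4, 3, 0)
  J5: (7, 10, 3)
(2) The state is UNSAFE.
Key observation: even finishing J1, J2, J3, J9 leaves just (11, 9, 6) free — too little R0 for any of the remaining processes.
The run J1, J2, J3, J9 cannot be extended any further. Check, step by step:
  pool = (2, 1, 1)
  J1: need (0, 0, 0) fits (2, 1, 1); releases (3, 2, 1), pool now (5, 3, 2)
  J2: need (4, 3, 0) fits (5, 3, 2); releases (3, 3, 2), pool now (8, 6, 4)
  J3: need (6, 0, 4) fits (8, 6, 4); releases (0, 0, 1), pool now (8, 6, 5)
  J9: need (6, 4, 3) fits (8, 6, 5); releases (3, 3, 1), pool now (11, 9, 6)
  blocked: J8 wants (3, 10, 0), pool (11, 9, 6) — not enough R0
  blocked: J5 wants (7, 10, 3), pool (11, 9, 6) — not enough R0
Processes that can never finish: J8 and J5.
(3) The exact count: 0 of the possible complete orderings are safe sequences.


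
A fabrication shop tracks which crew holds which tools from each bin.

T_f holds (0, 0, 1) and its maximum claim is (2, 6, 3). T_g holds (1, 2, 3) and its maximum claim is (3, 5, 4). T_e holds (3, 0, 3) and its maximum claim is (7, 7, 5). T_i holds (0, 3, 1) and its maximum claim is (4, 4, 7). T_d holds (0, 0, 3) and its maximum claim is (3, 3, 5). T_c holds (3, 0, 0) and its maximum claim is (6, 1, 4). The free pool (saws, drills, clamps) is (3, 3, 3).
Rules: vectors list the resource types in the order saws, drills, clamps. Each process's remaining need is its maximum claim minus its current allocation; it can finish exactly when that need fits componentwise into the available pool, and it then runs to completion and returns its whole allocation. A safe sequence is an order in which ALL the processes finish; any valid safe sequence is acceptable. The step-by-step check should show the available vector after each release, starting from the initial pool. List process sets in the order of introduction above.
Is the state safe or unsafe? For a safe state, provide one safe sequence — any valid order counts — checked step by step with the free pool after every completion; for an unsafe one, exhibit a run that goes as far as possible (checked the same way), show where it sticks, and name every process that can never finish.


SAFE — a valid safe sequence is T_g, T_d, T_i, T_c, T_e, T_f.
Key observation: the order's first zero-slack moment is T_g ((2, 3, 1) needed, (3, 3, 3) free — a requested resource with nothing to spare).
Verifying each step:
  pool = (3, 3, 3)
  T_g needs (2, 3, 1) <= (3, 3, 3) -> finishes; pool += (1, 2, 3) = (4, 5, 6)
  T_d needs (3, 3, 2) <= (4, 5, 6) -> finishes; pool += (0, 0, 3) = (4, 5, 9)
  T_i needs (4, 1, 6) <= (4, 5, 9) -> finishes; pool += (0, 3, 1) = (4, 8, 10)
  T_c needs (3, 1, 4) <= (4, 8, 10) -> finishes; pool += (3, 0, 0) = (7, 8, 10)
  T_e needs (4, 7, 2) <= (7, 8, 10) -> finishes; pool += (3, 0, 3) = (10, 8, 13)
  T_f needs (2, 6, 2) <= (10, 8, 13) -> finishes; pool += (0, 0, 1) = (10, 8, 14)


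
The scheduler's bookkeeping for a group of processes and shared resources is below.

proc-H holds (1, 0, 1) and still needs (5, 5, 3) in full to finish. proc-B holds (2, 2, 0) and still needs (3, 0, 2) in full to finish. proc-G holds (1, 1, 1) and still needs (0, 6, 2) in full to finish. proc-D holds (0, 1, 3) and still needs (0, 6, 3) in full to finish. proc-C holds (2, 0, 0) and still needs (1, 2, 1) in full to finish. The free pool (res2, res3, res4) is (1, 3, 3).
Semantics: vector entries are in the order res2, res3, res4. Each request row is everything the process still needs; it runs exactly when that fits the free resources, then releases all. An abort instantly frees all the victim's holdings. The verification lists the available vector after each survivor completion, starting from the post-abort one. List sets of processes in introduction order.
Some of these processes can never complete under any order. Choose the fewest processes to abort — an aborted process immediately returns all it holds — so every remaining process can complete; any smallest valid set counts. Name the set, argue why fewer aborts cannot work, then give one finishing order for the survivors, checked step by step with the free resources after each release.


The answer: abort proc-G.
Key observation: the returned (1, 1, 1) from proc-G is what brings proc-D — unrunnable before, under any order — into play at step 4.
Minimality: the empty abort set fails — the state is deadlocked as it stands.
The survivors complete as proc-C, proc-B, proc-H, proc-D. Step-by-step check (starting from the post-abort pool):
  pool = (2, 4, 4)
  run proc-C (needs (1, 2, 1), free (2, 4, 4)); after release of (2, 0, 0) the pool is (4, 4, 4)
  run proc-B (needs (3, 0, 2), free (4, 4, 4)); after release of (2, 2, 0) the pool is (6, 6, 4)
  run proc-H (needs (5, 5, 3), free (6, 6, 4)); after release of (1, 0, 1) the pool is (7, 6, 5)
  run proc-D (needs (0, 6, 3), free (7, 6, 5)); after release of (0, 1, 3) the pool is (7, 7, 8)


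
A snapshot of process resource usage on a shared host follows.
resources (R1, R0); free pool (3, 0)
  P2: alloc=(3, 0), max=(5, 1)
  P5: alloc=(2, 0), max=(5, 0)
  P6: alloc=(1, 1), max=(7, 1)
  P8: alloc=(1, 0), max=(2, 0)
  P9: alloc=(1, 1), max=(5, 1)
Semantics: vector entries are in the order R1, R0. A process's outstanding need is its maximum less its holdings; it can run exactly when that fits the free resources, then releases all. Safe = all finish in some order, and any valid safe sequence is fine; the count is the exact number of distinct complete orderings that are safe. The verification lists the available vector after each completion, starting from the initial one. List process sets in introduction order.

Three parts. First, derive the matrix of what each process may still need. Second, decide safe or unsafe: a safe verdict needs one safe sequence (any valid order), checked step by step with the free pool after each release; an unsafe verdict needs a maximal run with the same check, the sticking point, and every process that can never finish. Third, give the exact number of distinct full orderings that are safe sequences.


(1) Remaining need (order R1, R0):
  P2: (2, 1)
  P5: (3, 0)
  P6: (6, 0)
  P8: (1, 0)
  P9: (4, 0)
(2) SAFE. One safe sequence: P8, P5, P6, P9, P2.
Key observation: the order's first zero-slack moment is P6 ((6, 0) needed, (6, 0) free — a requested resource with nothing to spare).
Step-by-step check:
  pool = (3, 0)
  P8 needs (1, 0) <= (3, 0) -> finishes; pool += (1, 0) = (4, 0)
  P5 needs (3, 0) <= (4, 0) -> finishes; pool += (2, 0) = (6, 0)
  P6 needs (6, 0) <= (6, 0) -> finishes; pool += (1, 1) = (7, 1)
  P9 needs (4, 0) <= (7, 1) -> finishes; pool += (1, 1) = (8, 2)
  P2 needs (2, 1) <= (8, 2) -> finishes; pool += (3, 0) = (11, 2)
(3) The exact count: 18 of the possible complete orderings are safe sequences.


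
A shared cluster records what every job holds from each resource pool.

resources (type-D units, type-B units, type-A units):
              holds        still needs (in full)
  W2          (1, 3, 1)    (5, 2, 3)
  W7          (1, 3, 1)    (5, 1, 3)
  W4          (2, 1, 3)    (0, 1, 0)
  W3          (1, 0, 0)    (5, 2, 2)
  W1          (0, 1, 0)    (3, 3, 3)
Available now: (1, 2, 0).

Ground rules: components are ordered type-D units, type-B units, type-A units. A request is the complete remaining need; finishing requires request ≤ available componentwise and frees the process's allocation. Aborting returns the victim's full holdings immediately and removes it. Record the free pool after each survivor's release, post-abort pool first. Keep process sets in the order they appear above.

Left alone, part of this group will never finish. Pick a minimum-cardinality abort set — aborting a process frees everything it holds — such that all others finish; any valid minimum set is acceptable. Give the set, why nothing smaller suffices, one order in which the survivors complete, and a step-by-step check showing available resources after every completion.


Minimum abort set: W2 and W3.
Key observation: W7 was stuck for good until W2 and W3 gave back (2, 3, 1); in the order shown it finishes at step 2.
Minimality, checking each single-abort alternative: W2 alone leaves W7 blocked (short on type-D units); W7 alone leaves W2 blocked (short on type-D units); W4 alone leaves W2 blocked (short on type-D units); W3 alone leaves W2 blocked (short on type-D units); W1 alone leaves W2 blocked (short on type-D units).
The survivors complete as W4, W7, W1. Verifying each step (starting from the post-abort pool):
  pool = (3, 5, 1)
  run W4 (needs (0, 1, 0), free (3, 5, 1)); after release of (2, 1, 3) the pool is (5, 6, 4)
  run W7 (needs (5, 1, 3), free (5, 6, 4)); after release of (1, 3, 1) the pool is (6, 9, 5)
  run W1 (needs (3, 3, 3), free (6, 9, 5)); after release of (0, 1, 0) the pool is (6, 10, 5)


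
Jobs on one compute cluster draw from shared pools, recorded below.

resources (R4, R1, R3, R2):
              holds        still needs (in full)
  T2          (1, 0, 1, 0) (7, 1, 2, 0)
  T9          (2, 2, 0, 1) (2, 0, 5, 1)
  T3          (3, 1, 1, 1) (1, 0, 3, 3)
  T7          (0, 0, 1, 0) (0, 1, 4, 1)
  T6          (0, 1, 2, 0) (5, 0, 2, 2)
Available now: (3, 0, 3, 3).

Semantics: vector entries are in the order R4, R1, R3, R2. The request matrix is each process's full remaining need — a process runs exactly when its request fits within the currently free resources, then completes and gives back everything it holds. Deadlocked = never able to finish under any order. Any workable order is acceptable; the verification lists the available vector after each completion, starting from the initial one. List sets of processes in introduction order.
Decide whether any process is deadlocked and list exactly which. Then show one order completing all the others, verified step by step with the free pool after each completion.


The deadlocked set is empty.
Key observation: T3 can run right away; the returned allocation unlocks the remaining processes in turn.
A valid finishing order for the others: T3, T6, T9, T2, T7. Walking it through:
  pool = (3, 0, 3, 3)
  T3 needs (1, 0, 3, 3) <= (3, 0, 3, 3) -> finishes; pool += (3, 1, 1, 1) = (6, 1, 4, 4)
  T6 needs (5, 0, 2, 2) <= (6, 1, 4, 4) -> finishes; pool += (0, 1, 2, 0) = (6, 2, 6, 4)
  T9 needs (2, 0, 5, 1) <= (6, 2, 6, 4) -> finishes; pool += (2, 2, 0, 1) = (8, 4, 6, 5)
  T2 needs (7, 1, 2, 0) <= (8, 4, 6, 5) -> finishes; pool += (1, 0, 1, 0) = (9, 4, 7, 5)
  T7 needs (0, 1, 4, 1) <= (9, 4, 7, 5) -> finishes; pool += (0, 0, 1, 0) = (9, 4, 8, 5)


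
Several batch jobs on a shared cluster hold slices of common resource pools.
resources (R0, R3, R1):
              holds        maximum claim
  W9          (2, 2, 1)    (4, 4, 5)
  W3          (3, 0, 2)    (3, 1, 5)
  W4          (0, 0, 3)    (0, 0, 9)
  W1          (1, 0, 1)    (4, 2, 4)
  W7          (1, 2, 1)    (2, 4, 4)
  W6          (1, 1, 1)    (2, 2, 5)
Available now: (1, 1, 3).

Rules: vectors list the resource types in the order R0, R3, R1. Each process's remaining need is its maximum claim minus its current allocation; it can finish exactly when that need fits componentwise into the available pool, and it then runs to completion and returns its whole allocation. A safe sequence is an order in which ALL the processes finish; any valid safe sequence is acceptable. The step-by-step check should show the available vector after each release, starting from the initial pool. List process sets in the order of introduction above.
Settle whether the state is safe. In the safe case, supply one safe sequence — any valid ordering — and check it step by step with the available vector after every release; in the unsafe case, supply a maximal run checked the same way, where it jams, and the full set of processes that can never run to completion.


SAFE. One safe sequence: W3, W6, W1, W4, W9, W7.
Key observation: W3 marks the first exact bind of the order: its need (0, 1, 3) fits the free (1, 1, 3) with zero slack on a requested resource.
Verifying each step:
  pool = (1, 1, 3)
  W3 needs (0, 1, 3) <= (1, 1, 3) -> finishes; pool += (3, 0, 2) = (4, 1, 5)
  W6 needs (1, 1, 4) <= (4, 1, 5) -> finishes; pool += (1, 1, 1) = (5, 2, 6)
  W1 needs (3, 2, 3) <= (5, 2, 6) -> finishes; pool += (1, 0, 1) = (6, 2, 7)
  W4 needs (0, 0, 6) <= (6, 2, 7) -> finishes; pool += (0, 0, 3) = (6, 2, 10)
  W9 needs (2, 2, 4) <= (6, 2, 10) -> finishes; pool += (2, 2, 1) = (8, 4, 11)
  W7 needs (1, 2, 3) <= (8, 4, 11) -> finishes; pool += (1, 2, 1) = (9, 6, 12)
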